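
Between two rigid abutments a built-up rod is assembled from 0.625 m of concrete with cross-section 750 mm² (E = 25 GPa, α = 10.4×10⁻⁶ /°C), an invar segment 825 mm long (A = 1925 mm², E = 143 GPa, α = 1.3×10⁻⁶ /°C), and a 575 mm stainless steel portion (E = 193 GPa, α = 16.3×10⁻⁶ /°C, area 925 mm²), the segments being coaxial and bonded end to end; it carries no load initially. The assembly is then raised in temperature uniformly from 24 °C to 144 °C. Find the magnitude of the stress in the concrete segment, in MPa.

σ ≈ 68.5 MPa (compressive)

With the walls removed the bar would change length by δ_free = Σ αᵢΔT Lᵢ = 10.4×10⁻⁶×120×625 + 1.3×10⁻⁶×120×825 + 16.3×10⁻⁶×120×575 = 2.033 mm.
The walls prevent any net length change, so an axial force P (same in every segment) develops. Compatibility: P · Σ Lᵢ/(AᵢEᵢ) = δ_free.
Σ Lᵢ/(AᵢEᵢ) = 625/(750×25×10³) + 825/(1925×143×10³) + 575/(925×193×10³) = 3.955×10⁻⁵ mm/N.
So P = 2.033 / 3.955×10⁻⁵ = 51.41 kN, compressive.
σ_{concrete} = P / A = 51410 / 750 = 68.55 MPa.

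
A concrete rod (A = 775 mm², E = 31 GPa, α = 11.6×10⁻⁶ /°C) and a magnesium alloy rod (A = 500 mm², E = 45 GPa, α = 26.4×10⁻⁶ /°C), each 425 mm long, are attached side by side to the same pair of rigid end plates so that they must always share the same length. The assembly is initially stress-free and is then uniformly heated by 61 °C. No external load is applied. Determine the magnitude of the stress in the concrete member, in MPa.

Equilibrium of a rigid end plate with no external load gives equal and opposite internal forces ±P in the two members. Since α_{magnesium alloy} > α_{concrete}, heating drives the magnesium alloy into compression and the concrete into tension.
Setting the final lengths equal and cancelling L: (α₁ − α₂)ΔT = P/(A₁E₁) + P/(A₂E₂).
|α₁ − α₂|·ΔT = 14.8×10⁻⁶ × 61 = 0.0009028.
1/(A₁E₁) + 1/(A₂E₂) = 1/(775×31×10³) + 1/(500×45×10³) = 8.607×10⁻⁸ N⁻¹.
So P = 0.0009028 / 8.607×10⁻⁸ = 10.49 kN.
σ_{concrete} = P/A₁ = 10490/775 = 13.53 MPa, tensile.

σ ≈ 13.5 MPa (tensile)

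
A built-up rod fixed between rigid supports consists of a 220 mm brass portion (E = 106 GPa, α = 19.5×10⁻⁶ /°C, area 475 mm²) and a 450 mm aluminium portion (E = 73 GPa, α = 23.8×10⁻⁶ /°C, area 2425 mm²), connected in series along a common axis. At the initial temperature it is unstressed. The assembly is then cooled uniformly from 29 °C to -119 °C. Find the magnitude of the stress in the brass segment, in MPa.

σ ≈ 676 MPa (tensile)

If the supports were absent, the total length change would be Σ αᵢΔT Lᵢ = 19.5×10⁻⁶×148×220 + 23.8×10⁻⁶×148×450 = 2.22 mm.
The walls prevent any net length change, so an axial force P (same in every segment) develops. Compatibility: P · Σ Lᵢ/(AᵢEᵢ) = δ_free.
The series flexibility is Σ Lᵢ/(AᵢEᵢ) = 220/(475×106×10³) + 450/(2425×73×10³) = 6.911×10⁻⁶ mm/N.
So P = 2.22 / 6.911×10⁻⁶ = 321.2 kN, tensile.
σ_{brass} = P / A = 321200 / 475 = 676.2 MPa.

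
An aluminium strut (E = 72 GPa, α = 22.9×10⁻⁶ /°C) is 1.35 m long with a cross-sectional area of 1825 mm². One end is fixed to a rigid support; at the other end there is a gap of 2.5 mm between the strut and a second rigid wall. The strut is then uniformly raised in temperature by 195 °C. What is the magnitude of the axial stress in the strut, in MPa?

Free thermal elongation = αΔT L = 22.9×10⁻⁶ × 195 × 1350 = 6.028 mm.
After closing the 2.5 mm clearance, 6.028 − 2.5 = 3.528 mm of expansion remains to be suppressed by the wall.
Compatibility: PL/(AE) = 3.528 mm, so σ = P/A = E × (3.528/1350) = 188.2 MPa.

σ ≈ 188 MPa (compressive)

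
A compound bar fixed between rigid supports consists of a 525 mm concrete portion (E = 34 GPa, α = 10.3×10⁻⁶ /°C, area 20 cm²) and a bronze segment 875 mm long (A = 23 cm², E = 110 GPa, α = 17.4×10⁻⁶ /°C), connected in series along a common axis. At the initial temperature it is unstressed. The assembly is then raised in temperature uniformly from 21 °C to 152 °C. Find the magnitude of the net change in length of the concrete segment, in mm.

|ΔL| ≈ 1.16 mm

With the walls removed the bar would change length by δ_free = Σ αᵢΔT Lᵢ = 10.3×10⁻⁶×131×525 + 17.4×10⁻⁶×131×875 = 2.703 mm.
The rigid supports impose zero overall length change; the single axial force P common to all segments must satisfy P Σ Lᵢ/(AᵢEᵢ) = δ_free.
The series flexibility is Σ Lᵢ/(AᵢEᵢ) = 525/(2000×34×10³) + 875/(2300×110×10³) = 1.118×10⁻⁵ mm/N.
So P = 2.703 / 1.118×10⁻⁵ = 241.8 kN, compressive.
For the concrete segment, free thermal change = 10.3×10⁻⁶×131×525 = 0.7084 mm and elastic change from P = 241800×525/(2000×34×10³) = 1.867 mm; these oppose, so the net change is 1.16 mm (segment shortens).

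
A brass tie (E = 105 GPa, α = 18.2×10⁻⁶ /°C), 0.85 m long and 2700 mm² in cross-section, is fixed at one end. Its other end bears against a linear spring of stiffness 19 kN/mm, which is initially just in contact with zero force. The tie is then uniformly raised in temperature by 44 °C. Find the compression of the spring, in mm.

δ ≈ 0.644 mm

The unrestrained thermal change is αΔT L = 18.2×10⁻⁶ × 44 × 850 = 0.6807 mm.
With a force P in the spring, the elastic change of the tie is PL/(AE) and that of the spring is P/k; compatibility requires their sum to equal δ_free.
So P = δ_free / [L/(AE) + 1/k] = 0.6807 / [ 850/(2700×105×10³) + 1/(19×10³) ].
P = 0.6807 / 5.563×10⁻⁵ = 12240 N.
Spring compression = P/k = 12240/(19×10³) = 0.644 mm.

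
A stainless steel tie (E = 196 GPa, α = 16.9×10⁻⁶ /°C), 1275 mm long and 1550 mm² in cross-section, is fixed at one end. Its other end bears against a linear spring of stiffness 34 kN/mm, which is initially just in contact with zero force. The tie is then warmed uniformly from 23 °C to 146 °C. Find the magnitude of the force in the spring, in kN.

P ≈ 78.9 kN

The unrestrained thermal change is αΔT L = 16.9×10⁻⁶ × 123 × 1275 = 2.65 mm.
With a force P in the spring, the elastic change of the tie is PL/(AE) and that of the spring is P/k; compatibility requires their sum to equal δ_free.
P [ L/(AE) + 1/k ] = δ_free → P [ 1275/(1550×196×10³) + 1/(34×10³) ] = 2.65.
P = 2.65 / 3.361×10⁻⁵ = 78860 N.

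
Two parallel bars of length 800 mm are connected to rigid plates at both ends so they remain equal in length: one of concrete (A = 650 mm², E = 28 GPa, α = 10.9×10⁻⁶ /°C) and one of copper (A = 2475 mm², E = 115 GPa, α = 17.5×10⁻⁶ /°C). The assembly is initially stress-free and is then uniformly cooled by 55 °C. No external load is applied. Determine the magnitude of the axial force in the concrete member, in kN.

P ≈ 6.21 kN (compressive in the concrete)

Both members must finish at the same length. With the larger α, the copper tends to over-contract; the plates restrain it, putting the copper in tension and the concrete in compression. With no external load the two internal forces are equal and opposite, magnitude P.
Compatibility of the two members (thermal + elastic change equal): (α₁ − α₂)ΔT = P·[1/(A₁E₁) + 1/(A₂E₂)].
|α₁ − α₂|·ΔT = 6.6×10⁻⁶ × 55 = 0.000363.
1/(A₁E₁) + 1/(A₂E₂) = 1/(650×28×10³) + 1/(2475×115×10³) = 5.846×10⁻⁸ N⁻¹.
So P = 0.000363 / 5.846×10⁻⁸ = 6.21 kN.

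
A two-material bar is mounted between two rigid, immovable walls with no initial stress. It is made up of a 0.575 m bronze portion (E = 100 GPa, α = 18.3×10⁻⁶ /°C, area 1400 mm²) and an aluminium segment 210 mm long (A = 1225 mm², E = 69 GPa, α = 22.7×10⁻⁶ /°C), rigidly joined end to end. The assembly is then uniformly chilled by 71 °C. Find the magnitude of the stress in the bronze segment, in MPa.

If the supports were absent, the total length change would be Σ αᵢΔT Lᵢ = 18.3×10⁻⁶×71×575 + 22.7×10⁻⁶×71×210 = 1.086 mm.
The rigid supports impose zero overall length change; the single axial force P common to all segments must satisfy P Σ Lᵢ/(AᵢEᵢ) = δ_free.
Σ Lᵢ/(AᵢEᵢ) = 575/(1400×100×10³) + 210/(1225×69×10³) = 6.592×10⁻⁶ mm/N.
Hence P = δ_free / Σ(L/AE) = 1.086/6.592×10⁻⁶ = 164.7 kN (tensile).
σ_{bronze} = P / A = 164700 / 1400 = 117.6 MPa.

σ ≈ 118 MPa (tensile)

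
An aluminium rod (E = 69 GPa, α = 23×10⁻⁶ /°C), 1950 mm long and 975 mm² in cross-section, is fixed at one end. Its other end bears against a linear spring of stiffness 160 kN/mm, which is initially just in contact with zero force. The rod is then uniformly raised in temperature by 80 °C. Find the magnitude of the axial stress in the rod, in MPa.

The unrestrained thermal change is αΔT L = 23×10⁻⁶ × 80 × 1950 = 3.588 mm.
Let P be the compressive force at the spring. The rod shortens elastically by PL/(AE) and the spring compresses by P/k; together these equal δ_free.
P [ L/(AE) + 1/k ] = δ_free → P [ 1950/(975×69×10³) + 1/(160×10³) ] = 3.588.
P = 3.588 / 3.524×10⁻⁵ = 101800 N.
σ = P/A = 101800/975 = 104.4 MPa.

σ ≈ 104 MPa (compressive)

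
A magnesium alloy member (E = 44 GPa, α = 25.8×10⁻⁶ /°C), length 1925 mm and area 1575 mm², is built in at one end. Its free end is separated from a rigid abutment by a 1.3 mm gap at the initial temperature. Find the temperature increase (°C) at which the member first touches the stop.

Contact occurs when the free expansion equals the gap: αΔT L = 1.3 mm.
ΔT = 1.3 / (25.8×10⁻⁶ × 1925) = 26.18 °C.

ΔT ≈ 26.2 °C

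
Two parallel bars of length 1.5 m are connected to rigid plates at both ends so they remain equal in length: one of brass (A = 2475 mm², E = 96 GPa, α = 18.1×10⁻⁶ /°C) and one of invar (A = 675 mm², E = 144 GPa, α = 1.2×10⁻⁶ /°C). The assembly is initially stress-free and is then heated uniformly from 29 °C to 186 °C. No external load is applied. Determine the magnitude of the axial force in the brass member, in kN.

Both members must finish at the same length. With the larger α, the brass tends to over-expand; the plates restrain it, putting the brass in compression and the invar in tension. With no external load the two internal forces are equal and opposite, magnitude P.
Equating the net (thermal + elastic) strains gives |α₁ − α₂|·ΔT = P·[1/(A₁E₁) + 1/(A₂E₂)].
|α₁ − α₂|·ΔT = 16.9×10⁻⁶ × 157 = 0.002653.
1/(A₁E₁) + 1/(A₂E₂) = 1/(2475×96×10³) + 1/(675×144×10³) = 1.45×10⁻⁸ N⁻¹.
So P = 0.002653 / 1.45×10⁻⁸ = 183 kN.

P ≈ 183 kN (compressive in the brass)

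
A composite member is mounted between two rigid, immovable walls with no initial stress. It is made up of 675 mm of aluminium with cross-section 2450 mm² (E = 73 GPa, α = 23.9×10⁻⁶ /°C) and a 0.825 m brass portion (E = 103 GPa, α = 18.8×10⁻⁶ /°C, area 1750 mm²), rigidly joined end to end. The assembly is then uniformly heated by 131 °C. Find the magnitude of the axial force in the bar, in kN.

P ≈ 496 kN (compressive)

Free thermal expansion of the whole bar: Σ αᵢΔT Lᵢ = 23.9×10⁻⁶×131×675 + 18.8×10⁻⁶×131×825 = 4.145 mm.
The walls prevent any net length change, so an axial force P (same in every segment) develops. Compatibility: P · Σ Lᵢ/(AᵢEᵢ) = δ_free.
Σ Lᵢ/(AᵢEᵢ) = 675/(2450×73×10³) + 825/(1750×103×10³) = 8.351×10⁻⁶ mm/N.
P = 4.145 / 8.351×10⁻⁶ = 496400 N = 496.4 kN, compressive.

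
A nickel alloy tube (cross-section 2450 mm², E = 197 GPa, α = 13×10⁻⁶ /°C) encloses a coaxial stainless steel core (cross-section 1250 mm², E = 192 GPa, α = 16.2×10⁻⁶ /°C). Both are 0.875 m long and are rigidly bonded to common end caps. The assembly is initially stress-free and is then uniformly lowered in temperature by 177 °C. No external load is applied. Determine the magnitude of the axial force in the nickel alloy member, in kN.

Both members must finish at the same length. With the larger α, the stainless steel tends to over-contract; the plates restrain it, putting the stainless steel in tension and the nickel alloy in compression. With no external load the two internal forces are equal and opposite, magnitude P.
Setting the final lengths equal and cancelling L: (α₁ − α₂)ΔT = P/(A₁E₁) + P/(A₂E₂).
|α₁ − α₂|·ΔT = 3.2×10⁻⁶ × 177 = 0.0005664.
1/(A₁E₁) + 1/(A₂E₂) = 1/(2450×197×10³) + 1/(1250×192×10³) = 6.239×10⁻⁹ N⁻¹.
So P = 0.0005664 / 6.239×10⁻⁹ = 90.79 kN.

P ≈ 90.8 kN (compressive in the nickel alloy)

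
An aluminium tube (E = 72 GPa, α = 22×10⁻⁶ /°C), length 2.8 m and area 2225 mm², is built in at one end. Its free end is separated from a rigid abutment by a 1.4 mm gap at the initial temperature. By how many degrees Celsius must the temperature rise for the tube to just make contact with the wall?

ΔT ≈ 22.7 °C

Contact occurs when the free expansion equals the gap: αΔT L = 1.4 mm.
ΔT = 1.4 / (22×10⁻⁶ × 2800) = 22.73 °C.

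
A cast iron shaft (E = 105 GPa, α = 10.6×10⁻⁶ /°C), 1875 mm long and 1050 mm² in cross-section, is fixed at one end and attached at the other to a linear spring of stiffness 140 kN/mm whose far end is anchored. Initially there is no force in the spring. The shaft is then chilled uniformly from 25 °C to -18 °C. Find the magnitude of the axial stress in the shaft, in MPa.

The unrestrained thermal change is αΔT L = 10.6×10⁻⁶ × 43 × 1875 = 0.8546 mm.
Let P be the tensile force in the spring. The shaft extends elastically by PL/(AE) and the spring stretches by P/k; together these equal δ_free.
So P = δ_free / [L/(AE) + 1/k] = 0.8546 / [ 1875/(1050×105×10³) + 1/(140×10³) ].
P = 0.8546 / 2.415×10⁻⁵ = 35390 N.
σ = P/A = 35390/1050 = 33.7 MPa.

σ ≈ 33.7 MPa (tensile)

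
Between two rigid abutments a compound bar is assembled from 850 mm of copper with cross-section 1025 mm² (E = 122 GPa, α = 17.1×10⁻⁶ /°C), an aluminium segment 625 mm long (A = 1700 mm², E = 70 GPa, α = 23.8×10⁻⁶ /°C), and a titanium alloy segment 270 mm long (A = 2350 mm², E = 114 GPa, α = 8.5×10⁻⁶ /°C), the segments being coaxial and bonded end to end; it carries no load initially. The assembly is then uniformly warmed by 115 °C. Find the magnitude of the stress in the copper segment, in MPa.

If the supports were absent, the total length change would be Σ αᵢΔT Lᵢ = 17.1×10⁻⁶×115×850 + 23.8×10⁻⁶×115×625 + 8.5×10⁻⁶×115×270 = 3.646 mm.
The walls prevent any net length change, so an axial force P (same in every segment) develops. Compatibility: P · Σ Lᵢ/(AᵢEᵢ) = δ_free.
Σ Lᵢ/(AᵢEᵢ) = 850/(1025×122×10³) + 625/(1700×70×10³) + 270/(2350×114×10³) = 1.306×10⁻⁵ mm/N.
Hence P = δ_free / Σ(L/AE) = 3.646/1.306×10⁻⁵ = 279.2 kN (compressive).
σ_{copper} = P / A = 279200 / 1025 = 272.4 MPa.

σ ≈ 272 MPa (compressive)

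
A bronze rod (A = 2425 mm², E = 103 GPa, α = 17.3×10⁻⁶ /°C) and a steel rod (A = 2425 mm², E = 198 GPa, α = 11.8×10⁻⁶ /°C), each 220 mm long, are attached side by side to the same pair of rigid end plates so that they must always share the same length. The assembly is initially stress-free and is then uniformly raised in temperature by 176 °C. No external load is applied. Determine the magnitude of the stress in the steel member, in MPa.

σ ≈ 65.6 MPa (tensile)

Equilibrium of a rigid end plate with no external load gives equal and opposite internal forces ±P in the two members. Since α_{bronze} > α_{steel}, heating drives the bronze into compression and the steel into tension.
Equating the net (thermal + elastic) strains gives |α₁ − α₂|·ΔT = P·[1/(A₁E₁) + 1/(A₂E₂)].
|α₁ − α₂|·ΔT = 5.5×10⁻⁶ × 176 = 0.000968.
1/(A₁E₁) + 1/(A₂E₂) = 1/(2425×103×10³) + 1/(2425×198×10³) = 6.086×10⁻⁹ N⁻¹.
So P = 0.000968 / 6.086×10⁻⁹ = 159 kN.
σ_{steel} = P/A₂ = 159000/2425 = 65.59 MPa, tensile.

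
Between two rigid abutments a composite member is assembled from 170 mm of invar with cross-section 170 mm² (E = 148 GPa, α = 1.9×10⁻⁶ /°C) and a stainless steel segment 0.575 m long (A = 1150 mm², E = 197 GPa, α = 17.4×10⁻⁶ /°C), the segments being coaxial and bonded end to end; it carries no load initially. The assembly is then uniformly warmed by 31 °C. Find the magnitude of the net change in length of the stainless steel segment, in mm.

Free thermal expansion of the whole bar: Σ αᵢΔT Lᵢ = 1.9×10⁻⁶×31×170 + 17.4×10⁻⁶×31×575 = 0.3202 mm.
Since the ends are fixed, an axial force P builds up, equal in every segment, with P · Σ Lᵢ/(AᵢEᵢ) = δ_free.
Σ Lᵢ/(AᵢEᵢ) = 170/(170×148×10³) + 575/(1150×197×10³) = 9.295×10⁻⁶ mm/N.
P = 0.3202 / 9.295×10⁻⁶ = 34450 N = 34.45 kN, compressive.
For the stainless steel segment, free thermal change = 17.4×10⁻⁶×31×575 = 0.3102 mm and elastic change from P = 34450×575/(1150×197×10³) = 0.08743 mm; these oppose, so the net change is 0.223 mm (segment lengthens).

|ΔL| ≈ 0.223 mm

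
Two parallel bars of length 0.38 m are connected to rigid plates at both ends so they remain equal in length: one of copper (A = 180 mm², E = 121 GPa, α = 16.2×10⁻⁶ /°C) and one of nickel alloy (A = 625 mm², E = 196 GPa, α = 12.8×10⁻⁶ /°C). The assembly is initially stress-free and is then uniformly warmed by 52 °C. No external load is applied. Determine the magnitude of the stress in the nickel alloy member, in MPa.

σ ≈ 5.23 MPa (tensile)

Both members must finish at the same length. With the larger α, the copper tends to over-expand; the plates restrain it, putting the copper in compression and the nickel alloy in tension. With no external load the two internal forces are equal and opposite, magnitude P.
Equating the net (thermal + elastic) strains gives |α₁ − α₂|·ΔT = P·[1/(A₁E₁) + 1/(A₂E₂)].
|α₁ − α₂|·ΔT = 3.4×10⁻⁶ × 52 = 0.0001768.
1/(A₁E₁) + 1/(A₂E₂) = 1/(180×121×10³) + 1/(625×196×10³) = 5.408×10⁻⁸ N⁻¹.
P = 0.0001768 / 5.408×10⁻⁸ = 3269 N = 3.269 kN.
σ_{nickel alloy} = P/A₂ = 3269/625 = 5.231 MPa, tensile.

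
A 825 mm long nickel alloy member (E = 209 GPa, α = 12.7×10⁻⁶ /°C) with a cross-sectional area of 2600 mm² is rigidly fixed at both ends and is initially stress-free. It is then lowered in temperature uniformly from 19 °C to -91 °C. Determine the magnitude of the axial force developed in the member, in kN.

With zero net strain, σ = E·αΔT = 209 GPa × 12.7×10⁻⁶ × 110 = 292 MPa.
Then P = σA = 292 × 2600 mm² = 759.1 kN, tensile.

P ≈ 759 kN (tensile)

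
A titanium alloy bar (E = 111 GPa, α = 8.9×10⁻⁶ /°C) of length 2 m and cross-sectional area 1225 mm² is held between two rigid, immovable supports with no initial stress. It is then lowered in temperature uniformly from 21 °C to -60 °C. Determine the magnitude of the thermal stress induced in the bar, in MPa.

The supports are rigid, so the total axial strain is zero. The restrained thermal strain is ε = αΔT = 8.9×10⁻⁶ × 81 = 720.9×10⁻⁶.
σ = EαΔT = 111×10³ × 8.9×10⁻⁶ × 81 = 80.02 MPa (tensile; the bar is trying to contract).

σ ≈ 80 MPa (tensile)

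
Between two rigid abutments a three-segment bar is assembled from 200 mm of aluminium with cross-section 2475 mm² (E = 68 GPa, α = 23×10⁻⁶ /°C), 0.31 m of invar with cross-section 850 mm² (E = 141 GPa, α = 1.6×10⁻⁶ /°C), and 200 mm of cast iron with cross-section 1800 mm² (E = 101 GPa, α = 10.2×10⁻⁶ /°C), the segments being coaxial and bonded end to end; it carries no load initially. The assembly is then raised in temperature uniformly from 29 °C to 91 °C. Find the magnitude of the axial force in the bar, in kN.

If the supports were absent, the total length change would be Σ αᵢΔT Lᵢ = 23×10⁻⁶×62×200 + 1.6×10⁻⁶×62×310 + 10.2×10⁻⁶×62×200 = 0.4424 mm.
The walls prevent any net length change, so an axial force P (same in every segment) develops. Compatibility: P · Σ Lᵢ/(AᵢEᵢ) = δ_free.
Σ Lᵢ/(AᵢEᵢ) = 200/(2475×68×10³) + 310/(850×141×10³) + 200/(1800×101×10³) = 4.875×10⁻⁶ mm/N.
So P = 0.4424 / 4.875×10⁻⁶ = 90.75 kN, compressive.

P ≈ 90.8 kN (compressive)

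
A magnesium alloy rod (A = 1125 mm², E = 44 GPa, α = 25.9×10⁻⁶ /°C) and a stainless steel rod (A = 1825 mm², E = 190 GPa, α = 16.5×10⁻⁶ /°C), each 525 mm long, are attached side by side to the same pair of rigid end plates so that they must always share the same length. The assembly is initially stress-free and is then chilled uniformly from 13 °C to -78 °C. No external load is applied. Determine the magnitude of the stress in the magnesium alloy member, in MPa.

σ ≈ 32.9 MPa (tensile)

Both members must finish at the same length. With the larger α, the magnesium alloy tends to over-contract; the plates restrain it, putting the magnesium alloy in tension and the stainless steel in compression. With no external load the two internal forces are equal and opposite, magnitude P.
Setting the final lengths equal and cancelling L: (α₁ − α₂)ΔT = P/(A₁E₁) + P/(A₂E₂).
|α₁ − α₂|·ΔT = 9.4×10⁻⁶ × 91 = 0.0008554.
1/(A₁E₁) + 1/(A₂E₂) = 1/(1125×44×10³) + 1/(1825×190×10³) = 2.309×10⁻⁸ N⁻¹.
So P = 0.0008554 / 2.309×10⁻⁸ = 37.05 kN.
σ_{magnesium alloy} = P/A₁ = 37050/1125 = 32.94 MPa, tensile.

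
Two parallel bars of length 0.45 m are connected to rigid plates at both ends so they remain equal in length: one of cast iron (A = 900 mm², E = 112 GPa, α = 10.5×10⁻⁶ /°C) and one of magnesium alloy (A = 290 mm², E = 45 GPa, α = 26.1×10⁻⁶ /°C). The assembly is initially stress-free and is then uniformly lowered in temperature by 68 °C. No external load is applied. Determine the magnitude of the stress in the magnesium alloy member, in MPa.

σ ≈ 42.3 MPa (tensile)

Equilibrium of a rigid end plate with no external load gives equal and opposite internal forces ±P in the two members. Since α_{magnesium alloy} > α_{cast iron}, cooling drives the magnesium alloy into tension and the cast iron into compression.
Equating the net (thermal + elastic) strains gives |α₁ − α₂|·ΔT = P·[1/(A₁E₁) + 1/(A₂E₂)].
|α₁ − α₂|·ΔT = 15.6×10⁻⁶ × 68 = 0.001061.
1/(A₁E₁) + 1/(A₂E₂) = 1/(900×112×10³) + 1/(290×45×10³) = 8.655×10⁻⁸ N⁻¹.
So P = 0.001061 / 8.655×10⁻⁸ = 12.26 kN.
σ_{magnesium alloy} = P/A₂ = 12260/290 = 42.26 MPa, tensile.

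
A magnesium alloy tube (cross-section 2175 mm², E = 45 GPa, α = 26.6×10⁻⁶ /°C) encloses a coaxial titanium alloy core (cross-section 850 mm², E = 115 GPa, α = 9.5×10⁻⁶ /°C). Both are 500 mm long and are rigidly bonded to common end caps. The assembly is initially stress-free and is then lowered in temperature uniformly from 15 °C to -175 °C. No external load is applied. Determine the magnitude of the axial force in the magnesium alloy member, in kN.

Equilibrium of a rigid end plate with no external load gives equal and opposite internal forces ±P in the two members. Since α_{magnesium alloy} > α_{titanium alloy}, cooling drives the magnesium alloy into tension and the titanium alloy into compression.
Equating the net (thermal + elastic) strains gives |α₁ − α₂|·ΔT = P·[1/(A₁E₁) + 1/(A₂E₂)].
|α₁ − α₂|·ΔT = 17.1×10⁻⁶ × 190 = 0.003249.
1/(A₁E₁) + 1/(A₂E₂) = 1/(2175×45×10³) + 1/(850×115×10³) = 2.045×10⁻⁸ N⁻¹.
P = 0.003249 / 2.045×10⁻⁸ = 158900 N = 158.9 kN.

P ≈ 159 kN (tensile in the magnesium alloy)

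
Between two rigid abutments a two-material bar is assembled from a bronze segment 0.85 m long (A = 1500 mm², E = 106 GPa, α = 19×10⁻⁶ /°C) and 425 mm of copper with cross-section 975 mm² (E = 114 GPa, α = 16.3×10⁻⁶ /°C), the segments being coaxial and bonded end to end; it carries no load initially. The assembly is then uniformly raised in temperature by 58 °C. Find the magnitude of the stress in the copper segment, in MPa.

With the walls removed the bar would change length by δ_free = Σ αᵢΔT Lᵢ = 19×10⁻⁶×58×850 + 16.3×10⁻⁶×58×425 = 1.338 mm.
Since the ends are fixed, an axial force P builds up, equal in every segment, with P · Σ Lᵢ/(AᵢEᵢ) = δ_free.
Σ Lᵢ/(AᵢEᵢ) = 850/(1500×106×10³) + 425/(975×114×10³) = 9.17×10⁻⁶ mm/N.
Hence P = δ_free / Σ(L/AE) = 1.338/9.17×10⁻⁶ = 146 kN (compressive).
σ_{copper} = P / A = 146000 / 975 = 149.7 MPa.

σ ≈ 150 MPa (compressive)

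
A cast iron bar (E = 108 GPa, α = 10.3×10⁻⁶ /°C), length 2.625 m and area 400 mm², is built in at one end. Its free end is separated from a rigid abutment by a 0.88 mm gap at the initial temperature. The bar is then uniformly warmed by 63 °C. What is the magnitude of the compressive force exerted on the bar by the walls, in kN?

Unrestrained expansion: δ_free = αΔT L = 10.3×10⁻⁶ × 63 × 2625 = 1.703 mm.
The gap closes (δ_free > 0.88 mm) and the wall then resists a further 1.703 − 0.88 = 0.8234 mm of expansion.
So σ = E(δ_free − g)/L = 108×10³ × 0.8234/2625 = 33.88 MPa.
Force on the wall = σA = 33.88 × 400 mm² = 13.55 kN.

P ≈ 13.6 kN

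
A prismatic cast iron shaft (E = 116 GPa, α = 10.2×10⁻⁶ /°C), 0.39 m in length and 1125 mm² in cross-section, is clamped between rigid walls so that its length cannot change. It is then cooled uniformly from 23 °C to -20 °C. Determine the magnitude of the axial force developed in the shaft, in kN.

P ≈ 57.2 kN (tensile)

Full restraint means ε = 0, so the stress is σ = EαΔT = 116×10³ × 10.2×10⁻⁶ × 43 = 50.88 MPa.
P = AEαΔT = 1125 × 116×10³ × 10.2×10⁻⁶ × 43 = 57.24 kN (tensile).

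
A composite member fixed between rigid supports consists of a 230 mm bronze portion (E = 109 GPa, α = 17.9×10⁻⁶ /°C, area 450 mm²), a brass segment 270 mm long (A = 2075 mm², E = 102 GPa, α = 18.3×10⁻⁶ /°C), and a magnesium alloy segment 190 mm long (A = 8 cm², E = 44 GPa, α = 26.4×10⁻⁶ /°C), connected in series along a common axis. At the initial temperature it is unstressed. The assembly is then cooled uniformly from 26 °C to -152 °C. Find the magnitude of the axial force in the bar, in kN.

P ≈ 220 kN (tensile)

Free thermal contraction of the whole bar: Σ αᵢΔT Lᵢ = 17.9×10⁻⁶×178×230 + 18.3×10⁻⁶×178×270 + 26.4×10⁻⁶×178×190 = 2.505 mm.
Since the ends are fixed, an axial force P builds up, equal in every segment, with P · Σ Lᵢ/(AᵢEᵢ) = δ_free.
The series flexibility is Σ Lᵢ/(AᵢEᵢ) = 230/(450×109×10³) + 270/(2075×102×10³) + 190/(800×44×10³) = 1.136×10⁻⁵ mm/N.
So P = 2.505 / 1.136×10⁻⁵ = 220.5 kN, tensile.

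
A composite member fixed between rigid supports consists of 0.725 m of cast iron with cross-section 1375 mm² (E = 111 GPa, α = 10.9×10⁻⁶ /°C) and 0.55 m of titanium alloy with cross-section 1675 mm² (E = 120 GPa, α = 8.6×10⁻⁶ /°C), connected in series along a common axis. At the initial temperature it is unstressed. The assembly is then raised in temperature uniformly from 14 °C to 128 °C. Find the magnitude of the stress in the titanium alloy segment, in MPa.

With the walls removed the bar would change length by δ_free = Σ αᵢΔT Lᵢ = 10.9×10⁻⁶×114×725 + 8.6×10⁻⁶×114×550 = 1.44 mm.
Since the ends are fixed, an axial force P builds up, equal in every segment, with P · Σ Lᵢ/(AᵢEᵢ) = δ_free.
Σ Lᵢ/(AᵢEᵢ) = 725/(1375×111×10³) + 550/(1675×120×10³) = 7.487×10⁻⁶ mm/N.
P = 1.44 / 7.487×10⁻⁶ = 192400 N = 192.4 kN, compressive.
σ_{titanium alloy} = P / A = 192400 / 1675 = 114.8 MPa.

σ ≈ 115 MPa (compressive)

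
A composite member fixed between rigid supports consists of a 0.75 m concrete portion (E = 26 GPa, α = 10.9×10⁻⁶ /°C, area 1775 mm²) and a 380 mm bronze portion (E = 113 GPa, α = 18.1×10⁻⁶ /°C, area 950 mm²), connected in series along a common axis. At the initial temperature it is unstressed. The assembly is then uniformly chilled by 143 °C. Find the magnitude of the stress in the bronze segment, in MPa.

σ ≈ 114 MPa (tensile)

With the walls removed the bar would change length by δ_free = Σ αᵢΔT Lᵢ = 10.9×10⁻⁶×143×750 + 18.1×10⁻⁶×143×380 = 2.153 mm.
The walls prevent any net length change, so an axial force P (same in every segment) develops. Compatibility: P · Σ Lᵢ/(AᵢEᵢ) = δ_free.
The series flexibility is Σ Lᵢ/(AᵢEᵢ) = 750/(1775×26×10³) + 380/(950×113×10³) = 1.979×10⁻⁵ mm/N.
P = 2.153 / 1.979×10⁻⁵ = 108800 N = 108.8 kN, tensile.
σ_{bronze} = P / A = 108800 / 950 = 114.5 MPa.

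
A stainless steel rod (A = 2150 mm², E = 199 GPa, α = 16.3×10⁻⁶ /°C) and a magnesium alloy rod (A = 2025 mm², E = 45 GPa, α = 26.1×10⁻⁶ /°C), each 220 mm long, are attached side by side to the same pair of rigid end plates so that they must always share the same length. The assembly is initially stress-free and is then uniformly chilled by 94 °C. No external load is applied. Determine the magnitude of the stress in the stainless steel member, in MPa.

The magnesium alloy has the larger α, so on cooling it would change length more than the stainless steel if both were free. The rigid plates force a common final length, so the magnesium alloy is put into tension and the stainless steel into compression, with equal and opposite forces P (no external load).
Compatibility of the two members (thermal + elastic change equal): (α₁ − α₂)ΔT = P·[1/(A₁E₁) + 1/(A₂E₂)].
|α₁ − α₂|·ΔT = 9.8×10⁻⁶ × 94 = 0.0009212.
1/(A₁E₁) + 1/(A₂E₂) = 1/(2150×199×10³) + 1/(2025×45×10³) = 1.331×10⁻⁸ N⁻¹.
P = 0.0009212 / 1.331×10⁻⁸ = 69200 N = 69.2 kN.
σ_{stainless steel} = P/A₁ = 69200/2150 = 32.19 MPa, compressive.

σ ≈ 32.2 MPa (compressive)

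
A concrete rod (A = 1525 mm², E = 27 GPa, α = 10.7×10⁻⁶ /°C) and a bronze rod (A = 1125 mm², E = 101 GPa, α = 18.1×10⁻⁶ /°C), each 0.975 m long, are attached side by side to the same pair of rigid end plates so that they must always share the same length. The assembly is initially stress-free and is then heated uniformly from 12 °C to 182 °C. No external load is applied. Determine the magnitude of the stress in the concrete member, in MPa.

Equilibrium of a rigid end plate with no external load gives equal and opposite internal forces ±P in the two members. Since α_{bronze} > α_{concrete}, heating drives the bronze into compression and the concrete into tension.
Equating the net (thermal + elastic) strains gives |α₁ − α₂|·ΔT = P·[1/(A₁E₁) + 1/(A₂E₂)].
|α₁ − α₂|·ΔT = 7.4×10⁻⁶ × 170 = 0.001258.
1/(A₁E₁) + 1/(A₂E₂) = 1/(1525×27×10³) + 1/(1125×101×10³) = 3.309×10⁻⁸ N⁻¹.
P = 0.001258 / 3.309×10⁻⁸ = 38020 N = 38.02 kN.
σ_{concrete} = P/A₁ = 38020/1525 = 24.93 MPa, tensile.

σ ≈ 24.9 MPa (tensile)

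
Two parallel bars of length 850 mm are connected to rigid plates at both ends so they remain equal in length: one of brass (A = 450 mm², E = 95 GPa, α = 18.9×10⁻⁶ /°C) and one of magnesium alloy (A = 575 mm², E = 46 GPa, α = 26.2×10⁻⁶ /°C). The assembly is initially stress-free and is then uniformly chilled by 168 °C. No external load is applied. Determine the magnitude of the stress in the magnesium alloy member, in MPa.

The magnesium alloy has the larger α, so on cooling it would change length more than the brass if both were free. The rigid plates force a common final length, so the magnesium alloy is put into tension and the brass into compression, with equal and opposite forces P (no external load).
Equating the net (thermal + elastic) strains gives |α₁ − α₂|·ΔT = P·[1/(A₁E₁) + 1/(A₂E₂)].
|α₁ − α₂|·ΔT = 7.3×10⁻⁶ × 168 = 0.001226.
1/(A₁E₁) + 1/(A₂E₂) = 1/(450×95×10³) + 1/(575×46×10³) = 6.12×10⁻⁸ N⁻¹.
So P = 0.001226 / 6.12×10⁻⁸ = 20.04 kN.
σ_{magnesium alloy} = P/A₂ = 20040/575 = 34.85 MPa, tensile.

σ ≈ 34.9 MPa (tensile)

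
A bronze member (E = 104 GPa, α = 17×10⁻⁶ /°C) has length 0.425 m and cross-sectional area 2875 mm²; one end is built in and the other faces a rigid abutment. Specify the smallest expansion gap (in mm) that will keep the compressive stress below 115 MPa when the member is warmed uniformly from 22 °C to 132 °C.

g ≈ 0.325 mm

With no wall the member would lengthen by αΔT L = 17×10⁻⁶ × 110 × 425 = 0.7947 mm.
A stress of 115 MPa corresponds to the wall pushing the member back by σL/E = 115×425/(104×10³) = 0.47 mm.
So the gap has to take up the difference, g_min = δ_free − σL/E = 0.7947 − 0.47 = 0.3248 mm.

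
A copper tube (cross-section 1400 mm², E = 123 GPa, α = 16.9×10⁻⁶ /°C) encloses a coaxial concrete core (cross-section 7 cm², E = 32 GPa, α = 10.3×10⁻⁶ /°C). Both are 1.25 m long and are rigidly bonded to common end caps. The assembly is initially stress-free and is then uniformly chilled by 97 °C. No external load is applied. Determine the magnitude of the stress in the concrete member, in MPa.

Equilibrium of a rigid end plate with no external load gives equal and opposite internal forces ±P in the two members. Since α_{copper} > α_{concrete}, cooling drives the copper into tension and the concrete into compression.
Setting the final lengths equal and cancelling L: (α₁ − α₂)ΔT = P/(A₁E₁) + P/(A₂E₂).
|α₁ − α₂|·ΔT = 6.6×10⁻⁶ × 97 = 0.0006402.
1/(A₁E₁) + 1/(A₂E₂) = 1/(1400×123×10³) + 1/(700×32×10³) = 5.045×10⁻⁸ N⁻¹.
So P = 0.0006402 / 5.045×10⁻⁸ = 12.69 kN.
σ_{concrete} = P/A₂ = 12690/700 = 18.13 MPa, compressive.

σ ≈ 18.1 MPa (compressive)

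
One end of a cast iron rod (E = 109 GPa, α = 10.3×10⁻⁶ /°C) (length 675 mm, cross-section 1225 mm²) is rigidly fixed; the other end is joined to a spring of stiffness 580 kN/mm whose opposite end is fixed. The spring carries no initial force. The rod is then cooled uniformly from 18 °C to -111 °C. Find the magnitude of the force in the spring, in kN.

If the spring were absent the rod would shorten by αΔT L = 10.3×10⁻⁶ × 129 × 675 = 0.8969 mm.
Let P be the tensile force in the spring. The rod extends elastically by PL/(AE) and the spring stretches by P/k; together these equal δ_free.
P [ L/(AE) + 1/k ] = δ_free → P [ 675/(1225×109×10³) + 1/(580×10³) ] = 0.8969.
P = 0.8969 / 6.779×10⁻⁶ = 132300 N.

P ≈ 132 kN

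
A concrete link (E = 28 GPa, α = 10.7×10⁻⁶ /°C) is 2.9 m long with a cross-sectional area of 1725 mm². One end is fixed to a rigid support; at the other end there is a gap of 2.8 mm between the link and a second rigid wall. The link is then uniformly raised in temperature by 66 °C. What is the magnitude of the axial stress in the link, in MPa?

σ ≈ 0 MPa

Free thermal elongation = αΔT L = 10.7×10⁻⁶ × 66 × 2900 = 2.048 mm.
Since δ_free = 2.05 mm is less than the 2.8 mm gap, the link never touches the wall. No axial force develops.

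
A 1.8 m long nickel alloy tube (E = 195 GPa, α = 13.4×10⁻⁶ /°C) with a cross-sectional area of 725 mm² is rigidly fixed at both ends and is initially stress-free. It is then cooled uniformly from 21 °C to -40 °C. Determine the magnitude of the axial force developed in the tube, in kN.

Full restraint means ε = 0, so the stress is σ = EαΔT = 195×10³ × 13.4×10⁻⁶ × 61 = 159.4 MPa.
Axial force P = σA = 159.4 × 725 = 115600 N = 115.6 kN, tensile.

P ≈ 116 kN (tensile)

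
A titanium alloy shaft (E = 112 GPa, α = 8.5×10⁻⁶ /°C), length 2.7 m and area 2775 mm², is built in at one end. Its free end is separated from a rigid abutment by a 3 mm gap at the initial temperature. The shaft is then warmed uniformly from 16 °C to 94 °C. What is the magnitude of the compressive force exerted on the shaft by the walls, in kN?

Free thermal elongation = αΔT L = 8.5×10⁻⁶ × 78 × 2700 = 1.79 mm.
Since δ_free = 1.79 mm is less than the 3 mm gap, the shaft never touches the wall. No axial force develops.

P ≈ 0 kN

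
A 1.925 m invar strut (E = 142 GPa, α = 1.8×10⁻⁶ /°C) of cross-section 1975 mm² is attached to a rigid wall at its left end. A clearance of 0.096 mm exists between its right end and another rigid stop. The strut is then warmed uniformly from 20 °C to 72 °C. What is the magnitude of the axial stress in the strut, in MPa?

σ ≈ 6.21 MPa (compressive)

If the wall were absent the strut would grow by αΔT L = 1.8×10⁻⁶ × 52 × 1925 = 0.1802 mm.
This exceeds the 0.096 mm gap, so the wall pushes back. The portion of expansion that must be recovered elastically is δ_free − gap = 0.1802 − 0.096 = 0.08418 mm.
Compatibility: PL/(AE) = 0.08418 mm, so σ = P/A = E × (0.08418/1925) = 6.21 MPa.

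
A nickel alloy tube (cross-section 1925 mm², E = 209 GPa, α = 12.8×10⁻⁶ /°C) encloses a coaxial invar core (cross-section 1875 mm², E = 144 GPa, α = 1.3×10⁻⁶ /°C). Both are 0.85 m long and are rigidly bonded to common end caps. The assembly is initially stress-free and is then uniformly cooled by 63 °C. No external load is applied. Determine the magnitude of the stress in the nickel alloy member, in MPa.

σ ≈ 60.8 MPa (tensile)

Both members must finish at the same length. With the larger α, the nickel alloy tends to over-contract; the plates restrain it, putting the nickel alloy in tension and the invar in compression. With no external load the two internal forces are equal and opposite, magnitude P.
Setting the final lengths equal and cancelling L: (α₁ − α₂)ΔT = P/(A₁E₁) + P/(A₂E₂).
|α₁ − α₂|·ΔT = 11.5×10⁻⁶ × 63 = 0.0007245.
1/(A₁E₁) + 1/(A₂E₂) = 1/(1925×209×10³) + 1/(1875×144×10³) = 6.189×10⁻⁹ N⁻¹.
P = 0.0007245 / 6.189×10⁻⁹ = 117100 N = 117.1 kN.
σ_{nickel alloy} = P/A₁ = 117100/1925 = 60.81 MPa, tensile.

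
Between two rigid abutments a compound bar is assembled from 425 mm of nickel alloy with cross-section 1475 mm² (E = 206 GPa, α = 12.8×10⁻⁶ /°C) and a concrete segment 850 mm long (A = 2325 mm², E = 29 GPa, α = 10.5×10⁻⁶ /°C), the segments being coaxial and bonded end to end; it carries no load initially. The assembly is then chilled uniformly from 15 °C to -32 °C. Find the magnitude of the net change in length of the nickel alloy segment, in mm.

Free thermal contraction of the whole bar: Σ αᵢΔT Lᵢ = 12.8×10⁻⁶×47×425 + 10.5×10⁻⁶×47×850 = 0.6752 mm.
Since the ends are fixed, an axial force P builds up, equal in every segment, with P · Σ Lᵢ/(AᵢEᵢ) = δ_free.
Σ Lᵢ/(AᵢEᵢ) = 425/(1475×206×10³) + 850/(2325×29×10³) = 1.401×10⁻⁵ mm/N.
Hence P = δ_free / Σ(L/AE) = 0.6752/1.401×10⁻⁵ = 48.21 kN (tensile).
For the nickel alloy segment, free thermal change = 12.8×10⁻⁶×47×425 = 0.2557 mm and elastic change from P = 48210×425/(1475×206×10³) = 0.06743 mm; these oppose, so the net change is 0.188 mm (segment shortens).

|ΔL| ≈ 0.188 mm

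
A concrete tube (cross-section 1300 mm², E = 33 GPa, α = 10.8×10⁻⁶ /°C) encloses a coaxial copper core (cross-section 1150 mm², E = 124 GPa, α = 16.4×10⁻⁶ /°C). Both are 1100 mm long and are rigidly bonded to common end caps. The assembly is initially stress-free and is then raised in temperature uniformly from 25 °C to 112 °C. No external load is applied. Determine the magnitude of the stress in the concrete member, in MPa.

σ ≈ 12.4 MPa (tensile)

Both members must finish at the same length. With the larger α, the copper tends to over-expand; the plates restrain it, putting the copper in compression and the concrete in tension. With no external load the two internal forces are equal and opposite, magnitude P.
Compatibility of the two members (thermal + elastic change equal): (α₁ − α₂)ΔT = P·[1/(A₁E₁) + 1/(A₂E₂)].
|α₁ − α₂|·ΔT = 5.6×10⁻⁶ × 87 = 0.0004872.
1/(A₁E₁) + 1/(A₂E₂) = 1/(1300×33×10³) + 1/(1150×124×10³) = 3.032×10⁻⁸ N⁻¹.
P = 0.0004872 / 3.032×10⁻⁸ = 16070 N = 16.07 kN.
σ_{concrete} = P/A₁ = 16070/1300 = 12.36 MPa, tensile.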